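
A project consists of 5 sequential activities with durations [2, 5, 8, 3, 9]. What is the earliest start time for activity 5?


Activity 5 starts after activities 1 through 4 complete.
Predecessor durations: [2, 5, 8, 3]
ES = 2 + 5 + 8 + 3 = 18

18


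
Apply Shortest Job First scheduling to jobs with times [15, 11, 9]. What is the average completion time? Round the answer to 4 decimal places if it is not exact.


SJF order (ascending): [9, 11, 15]
Completion times:
  Job 1: burst=9, C=9
  Job 2: burst=11, C=20
  Job 3: burst=15, C=35
Average completion = 64/3 = 21.3333

21.3333


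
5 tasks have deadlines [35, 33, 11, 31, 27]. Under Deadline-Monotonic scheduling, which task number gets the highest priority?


Sort tasks by relative deadline (ascending):
  Task 3: deadline = 11
  Task 5: deadline = 27
  Task 4: deadline = 31
  Task 2: deadline = 33
  Task 1: deadline = 35
Priority order (highest first): [3, 5, 4, 2, 1]
Highest priority task = 3

3


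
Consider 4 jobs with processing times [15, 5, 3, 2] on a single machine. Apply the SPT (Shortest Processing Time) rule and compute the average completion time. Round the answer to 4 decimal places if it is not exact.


Sort jobs by processing time (SPT order): [2, 3, 5, 15]
Compute completion times sequentially:
  Job 1: processing = 2, completes at 2
  Job 2: processing = 3, completes at 5
  Job 3: processing = 5, completes at 10
  Job 4: processing = 15, completes at 25
Sum of completion times = 42
Average completion time = 42/4 = 10.5

10.5


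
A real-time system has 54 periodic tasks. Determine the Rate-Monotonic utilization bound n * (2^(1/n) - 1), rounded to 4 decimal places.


Compute 2^(1/54) = 1.0129187947
Subtract 1: 1.0129187947 - 1 = 0.0129187947
Multiply by n: 54 * 0.0129187947 = 0.6976149138
Round to 4 dp: 0.6976

0.6976


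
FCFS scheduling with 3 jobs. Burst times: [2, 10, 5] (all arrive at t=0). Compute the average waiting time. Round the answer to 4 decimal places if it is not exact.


FCFS order (as given): [2, 10, 5]
Waiting times:
  Job 1: wait = 0
  Job 2: wait = 2
  Job 3: wait = 12
Sum of waiting times = 14
Average waiting time = 14/3 = 4.6667

4.6667


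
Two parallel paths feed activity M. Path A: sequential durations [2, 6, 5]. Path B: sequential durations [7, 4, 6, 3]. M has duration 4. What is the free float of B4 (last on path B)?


ES(B4) = sum of predecessors on chain B = 17
EF(B4) = ES + duration = 17 + 3 = 20
Successor of B4 is M. ES(M) = max(sum(A), sum(B)) = max(13, 20) = 20
Free float = ES(successor) - EF(current) = 20 - 20 = 0

0


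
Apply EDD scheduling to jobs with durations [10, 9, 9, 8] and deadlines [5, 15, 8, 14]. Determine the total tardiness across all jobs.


Sort by due date (EDD order): [(10, 5), (9, 8), (8, 14), (9, 15)]
Compute completion times and tardiness:
  Job 1: p=10, d=5, C=10, tardiness=max(0,10-5)=5
  Job 2: p=9, d=8, C=19, tardiness=max(0,19-8)=11
  Job 3: p=8, d=14, C=27, tardiness=max(0,27-14)=13
  Job 4: p=9, d=15, C=36, tardiness=max(0,36-15)=21
Total tardiness = 50

50


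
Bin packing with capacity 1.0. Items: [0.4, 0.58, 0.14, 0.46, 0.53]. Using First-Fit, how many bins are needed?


Place items sequentially using First-Fit:
  Item 0.4 -> new Bin 1
  Item 0.58 -> Bin 1 (now 0.98)
  Item 0.14 -> new Bin 2
  Item 0.46 -> Bin 2 (now 0.6)
  Item 0.53 -> new Bin 3
Total bins used = 3

3


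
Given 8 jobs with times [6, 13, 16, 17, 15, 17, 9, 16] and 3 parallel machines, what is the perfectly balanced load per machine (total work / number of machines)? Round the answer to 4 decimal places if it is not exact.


Total processing time = 6 + 13 + 16 + 17 + 15 + 17 + 9 + 16 = 109
Number of machines = 3
Ideal balanced load = 109 / 3 = 36.3333

36.3333


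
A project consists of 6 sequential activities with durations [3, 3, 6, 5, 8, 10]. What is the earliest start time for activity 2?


Activity 2 starts after activities 1 through 1 complete.
Predecessor durations: [3]
ES = 3 = 3

3


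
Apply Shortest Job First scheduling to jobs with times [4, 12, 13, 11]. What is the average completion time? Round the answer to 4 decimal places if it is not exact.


SJF order (ascending): [4, 11, 12, 13]
Completion times:
  Job 1: burst=4, C=4
  Job 2: burst=11, C=15
  Job 3: burst=12, C=27
  Job 4: burst=13, C=40
Average completion = 86/4 = 21.5

21.5


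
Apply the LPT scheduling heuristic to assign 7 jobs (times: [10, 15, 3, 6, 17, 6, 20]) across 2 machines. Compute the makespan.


Sort jobs in decreasing order (LPT): [20, 17, 15, 10, 6, 6, 3]
Assign each job to the least loaded machine:
  Machine 1: jobs [20, 10, 6, 3], load = 39
  Machine 2: jobs [17, 15, 6], load = 38
Makespan = max load = 39

39


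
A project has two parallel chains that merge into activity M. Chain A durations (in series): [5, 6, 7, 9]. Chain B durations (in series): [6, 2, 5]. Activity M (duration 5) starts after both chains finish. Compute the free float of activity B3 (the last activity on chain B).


ES(B3) = sum of predecessors on chain B = 8
EF(B3) = ES + duration = 8 + 5 = 13
Successor of B3 is M. ES(M) = max(sum(A), sum(B)) = max(27, 13) = 27
Free float = ES(successor) - EF(current) = 27 - 13 = 14

14


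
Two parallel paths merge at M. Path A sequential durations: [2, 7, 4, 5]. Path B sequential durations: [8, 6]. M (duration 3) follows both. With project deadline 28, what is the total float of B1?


Forward pass: ES(B1) = sum of predecessors on chain B = 0
EF = ES + duration = 0 + 8 = 8
Backward pass: LF(M) = deadline = 28; LS(M) = 28 - 3 = 25
LF(B1) = LS(M) - sum(successors on chain B) = 25 - 6 = 19
LS = LF - duration = 19 - 8 = 11
Total float = LS - ES = 11 - 0 = 11

11


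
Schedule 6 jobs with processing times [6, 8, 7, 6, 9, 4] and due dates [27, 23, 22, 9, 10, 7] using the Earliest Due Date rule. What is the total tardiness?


Sort by due date (EDD order): [(4, 7), (6, 9), (9, 10), (7, 22), (8, 23), (6, 27)]
Compute completion times and tardiness:
  Job 1: p=4, d=7, C=4, tardiness=max(0,4-7)=0
  Job 2: p=6, d=9, C=10, tardiness=max(0,10-9)=1
  Job 3: p=9, d=10, C=19, tardiness=max(0,19-10)=9
  Job 4: p=7, d=22, C=26, tardiness=max(0,26-22)=4
  Job 5: p=8, d=23, C=34, tardiness=max(0,34-23)=11
  Job 6: p=6, d=27, C=40, tardiness=max(0,40-27)=13
Total tardiness = 38

38


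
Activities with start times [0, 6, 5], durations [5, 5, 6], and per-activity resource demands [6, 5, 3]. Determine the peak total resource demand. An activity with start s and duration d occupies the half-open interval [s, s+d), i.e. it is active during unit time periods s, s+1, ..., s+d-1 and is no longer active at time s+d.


Each activity i is active on [start_i, start_i + duration_i).
Compute total resource usage per time slot:
  t=0: active resources = [6], total = 6
  t=1: active resources = [6], total = 6
  t=2: active resources = [6], total = 6
  t=3: active resources = [6], total = 6
  t=4: active resources = [6], total = 6
  t=5: active resources = [3], total = 3
  t=6: active resources = [5, 3], total = 8
  t=7: active resources = [5, 3], total = 8
  t=8: active resources = [5, 3], total = 8
  t=9: active resources = [5, 3], total = 8
  t=10: active resources = [5, 3], total = 8
Peak resource demand = 8

8


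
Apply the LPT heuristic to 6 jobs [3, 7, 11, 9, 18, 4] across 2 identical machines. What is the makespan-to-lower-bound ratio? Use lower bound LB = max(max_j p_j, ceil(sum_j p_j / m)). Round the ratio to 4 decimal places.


LPT order: [18, 11, 9, 7, 4, 3]
Machine loads after assignment: [25, 27]
LPT makespan = 27
Lower bound = max(max_job, ceil(total/2)) = max(18, 26) = 26
Ratio = 27 / 26 = 1.0385

1.0385


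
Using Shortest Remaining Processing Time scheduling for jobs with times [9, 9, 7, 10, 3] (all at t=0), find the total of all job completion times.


Since all jobs arrive at t=0, SRPT equals SPT ordering.
SPT order: [3, 7, 9, 9, 10]
Completion times:
  Job 1: p=3, C=3
  Job 2: p=7, C=10
  Job 3: p=9, C=19
  Job 4: p=9, C=28
  Job 5: p=10, C=38
Total completion time = 3 + 10 + 19 + 28 + 38 = 98

98


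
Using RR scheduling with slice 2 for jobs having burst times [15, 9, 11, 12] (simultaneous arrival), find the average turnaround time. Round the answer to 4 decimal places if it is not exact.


Time quantum = 2
Execution trace:
  J1 runs 2 units, time = 2
  J2 runs 2 units, time = 4
  J3 runs 2 units, time = 6
  J4 runs 2 units, time = 8
  J1 runs 2 units, time = 10
  J2 runs 2 units, time = 12
  J3 runs 2 units, time = 14
  J4 runs 2 units, time = 16
  J1 runs 2 units, time = 18
  J2 runs 2 units, time = 20
  J3 runs 2 units, time = 22
  J4 runs 2 units, time = 24
  J1 runs 2 units, time = 26
  J2 runs 2 units, time = 28
  J3 runs 2 units, time = 30
  J4 runs 2 units, time = 32
  J1 runs 2 units, time = 34
  J2 runs 1 units, time = 35
  J3 runs 2 units, time = 37
  J4 runs 2 units, time = 39
  J1 runs 2 units, time = 41
  J3 runs 1 units, time = 42
  J4 runs 2 units, time = 44
  J1 runs 2 units, time = 46
  J1 runs 1 units, time = 47
Finish times: [47, 35, 42, 44]
Average turnaround = 168/4 = 42.0

42.0


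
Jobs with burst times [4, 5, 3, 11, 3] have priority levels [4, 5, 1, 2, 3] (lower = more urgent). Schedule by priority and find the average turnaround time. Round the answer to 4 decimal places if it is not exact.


Sort by priority (ascending = highest first):
Order: [(1, 3), (2, 11), (3, 3), (4, 4), (5, 5)]
Completion times:
  Priority 1, burst=3, C=3
  Priority 2, burst=11, C=14
  Priority 3, burst=3, C=17
  Priority 4, burst=4, C=21
  Priority 5, burst=5, C=26
Average turnaround = 81/5 = 16.2

16.2


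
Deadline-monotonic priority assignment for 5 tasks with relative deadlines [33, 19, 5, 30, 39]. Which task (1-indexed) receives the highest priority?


Sort tasks by relative deadline (ascending):
  Task 3: deadline = 5
  Task 2: deadline = 19
  Task 4: deadline = 30
  Task 1: deadline = 33
  Task 5: deadline = 39
Priority order (highest first): [3, 2, 4, 1, 5]
Highest priority task = 3

3


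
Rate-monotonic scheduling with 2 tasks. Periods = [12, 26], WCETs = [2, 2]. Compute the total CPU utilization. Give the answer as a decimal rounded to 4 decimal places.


Compute individual utilizations (exact fractions):
  Task 1: C/T = 2/12 = 1/6 (approx. 0.1667)
  Task 2: C/T = 2/26 = 1/13 (approx. 0.0769)
Total utilization U = 1/6 + 1/13 = 19/78
Rounded to 4 decimal places: U = 0.2436
RM (Liu & Layland) bound for 2 tasks = 0.828427; compare with U = 19/78 (approx. 0.243590)
U <= bound, so schedulable by RM sufficient condition.

0.2436


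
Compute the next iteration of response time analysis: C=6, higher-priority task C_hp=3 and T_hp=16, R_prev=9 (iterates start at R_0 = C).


R_next = C + ceil(R_prev / T_hp) * C_hp
ceil(9 / 16) = ceil(0.5625) = 1
Interference = 1 * 3 = 3
R_next = 6 + 3 = 9
R_next = R_prev, so the iteration has converged (response time = 9).

9


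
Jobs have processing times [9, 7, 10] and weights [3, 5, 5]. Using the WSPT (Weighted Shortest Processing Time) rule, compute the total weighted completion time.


Compute p/w ratios and sort ascending (WSPT): [(7, 5), (10, 5), (9, 3)]
Compute weighted completion times:
  Job (p=7,w=5): C=7, w*C=5*7=35
  Job (p=10,w=5): C=17, w*C=5*17=85
  Job (p=9,w=3): C=26, w*C=3*26=78
Total weighted completion time = 198

198


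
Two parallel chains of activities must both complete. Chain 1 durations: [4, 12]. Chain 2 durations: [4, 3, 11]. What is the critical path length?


Path A total = 4 + 12 = 16
Path B total = 4 + 3 + 11 = 18
Critical path = longest path = max(16, 18) = 18

18


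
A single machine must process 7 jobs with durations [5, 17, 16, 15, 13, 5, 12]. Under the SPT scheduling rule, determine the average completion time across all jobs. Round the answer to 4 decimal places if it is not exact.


Sort jobs by processing time (SPT order): [5, 5, 12, 13, 15, 16, 17]
Compute completion times sequentially:
  Job 1: processing = 5, completes at 5
  Job 2: processing = 5, completes at 10
  Job 3: processing = 12, completes at 22
  Job 4: processing = 13, completes at 35
  Job 5: processing = 15, completes at 50
  Job 6: processing = 16, completes at 66
  Job 7: processing = 17, completes at 83
Sum of completion times = 271
Average completion time = 271/7 = 38.7143

38.7143


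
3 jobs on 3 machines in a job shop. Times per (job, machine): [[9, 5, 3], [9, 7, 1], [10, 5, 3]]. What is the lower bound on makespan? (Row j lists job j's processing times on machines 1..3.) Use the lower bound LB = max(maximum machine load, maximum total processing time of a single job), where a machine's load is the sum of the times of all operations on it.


Machine loads:
  Machine 1: 9 + 9 + 10 = 28
  Machine 2: 5 + 7 + 5 = 17
  Machine 3: 3 + 1 + 3 = 7
Max machine load = 28
Job totals:
  Job 1: 17
  Job 2: 17
  Job 3: 18
Max job total = 18
Lower bound = max(28, 18) = 28

28


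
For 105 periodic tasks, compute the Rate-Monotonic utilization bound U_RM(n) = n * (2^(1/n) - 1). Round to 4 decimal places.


Compute 2^(1/105) = 1.0066232390
Subtract 1: 1.0066232390 - 1 = 0.0066232390
Multiply by n: 105 * 0.0066232390 = 0.6954400950
Round to 4 dp: 0.6954

0.6954


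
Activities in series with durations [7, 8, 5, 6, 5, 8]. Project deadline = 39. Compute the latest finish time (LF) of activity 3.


LF(activity 3) = deadline - sum of successor durations
Successors: activities 4 through 6 with durations [6, 5, 8]
Sum of successor durations = 19
LF = 39 - 19 = 20

20


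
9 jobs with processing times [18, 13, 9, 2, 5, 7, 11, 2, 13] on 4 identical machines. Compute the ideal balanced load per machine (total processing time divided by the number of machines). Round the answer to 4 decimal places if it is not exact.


Total processing time = 18 + 13 + 9 + 2 + 5 + 7 + 11 + 2 + 13 = 80
Number of machines = 4
Ideal balanced load = 80 / 4 = 20.0

20.0


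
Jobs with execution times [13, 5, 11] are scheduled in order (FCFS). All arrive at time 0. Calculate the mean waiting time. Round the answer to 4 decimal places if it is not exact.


FCFS order (as given): [13, 5, 11]
Waiting times:
  Job 1: wait = 0
  Job 2: wait = 13
  Job 3: wait = 18
Sum of waiting times = 31
Average waiting time = 31/3 = 10.3333

10.3333


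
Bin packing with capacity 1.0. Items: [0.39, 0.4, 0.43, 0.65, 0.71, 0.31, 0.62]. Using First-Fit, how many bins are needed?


Place items sequentially using First-Fit:
  Item 0.39 -> new Bin 1
  Item 0.4 -> Bin 1 (now 0.79)
  Item 0.43 -> new Bin 2
  Item 0.65 -> new Bin 3
  Item 0.71 -> new Bin 4
  Item 0.31 -> Bin 2 (now 0.74)
  Item 0.62 -> new Bin 5
Total bins used = 5

5


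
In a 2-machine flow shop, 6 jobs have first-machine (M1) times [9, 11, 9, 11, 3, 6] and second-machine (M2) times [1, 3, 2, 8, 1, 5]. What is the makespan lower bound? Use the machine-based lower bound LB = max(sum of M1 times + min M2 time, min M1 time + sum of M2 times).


LB1 = sum(M1 times) + min(M2 times) = 49 + 1 = 50
LB2 = min(M1 times) + sum(M2 times) = 3 + 20 = 23
Lower bound = max(LB1, LB2) = max(50, 23) = 50

50


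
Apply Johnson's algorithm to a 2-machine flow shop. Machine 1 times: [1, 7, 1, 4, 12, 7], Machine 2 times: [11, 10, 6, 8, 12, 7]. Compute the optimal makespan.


Apply Johnson's rule:
  Group 1 (a <= b): [(1, 1, 11), (3, 1, 6), (4, 4, 8), (2, 7, 10), (6, 7, 7), (5, 12, 12)]
  Group 2 (a > b): []
Optimal job order: [1, 3, 4, 2, 6, 5]
Schedule:
  Job 1: M1 done at 1, M2 done at 12
  Job 3: M1 done at 2, M2 done at 18
  Job 4: M1 done at 6, M2 done at 26
  Job 2: M1 done at 13, M2 done at 36
  Job 6: M1 done at 20, M2 done at 43
  Job 5: M1 done at 32, M2 done at 55
Makespan = 55

55


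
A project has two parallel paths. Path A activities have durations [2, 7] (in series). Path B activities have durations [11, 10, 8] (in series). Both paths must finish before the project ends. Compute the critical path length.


Path A total = 2 + 7 = 9
Path B total = 11 + 10 + 8 = 29
Critical path = longest path = max(9, 29) = 29

29


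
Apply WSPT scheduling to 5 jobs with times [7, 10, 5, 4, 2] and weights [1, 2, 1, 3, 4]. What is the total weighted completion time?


Compute p/w ratios and sort ascending (WSPT): [(2, 4), (4, 3), (10, 2), (5, 1), (7, 1)]
Compute weighted completion times:
  Job (p=2,w=4): C=2, w*C=4*2=8
  Job (p=4,w=3): C=6, w*C=3*6=18
  Job (p=10,w=2): C=16, w*C=2*16=32
  Job (p=5,w=1): C=21, w*C=1*21=21
  Job (p=7,w=1): C=28, w*C=1*28=28
Total weighted completion time = 107

107


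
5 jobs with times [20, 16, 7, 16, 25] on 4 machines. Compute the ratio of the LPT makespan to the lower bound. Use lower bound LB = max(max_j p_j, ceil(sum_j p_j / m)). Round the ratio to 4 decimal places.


LPT order: [25, 20, 16, 16, 7]
Machine loads after assignment: [25, 20, 23, 16]
LPT makespan = 25
Lower bound = max(max_job, ceil(total/4)) = max(25, 21) = 25
Ratio = 25 / 25 = 1.0

1.0


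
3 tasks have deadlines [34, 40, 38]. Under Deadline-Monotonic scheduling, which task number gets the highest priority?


Sort tasks by relative deadline (ascending):
  Task 1: deadline = 34
  Task 3: deadline = 38
  Task 2: deadline = 40
Priority order (highest first): [1, 3, 2]
Highest priority task = 1

1


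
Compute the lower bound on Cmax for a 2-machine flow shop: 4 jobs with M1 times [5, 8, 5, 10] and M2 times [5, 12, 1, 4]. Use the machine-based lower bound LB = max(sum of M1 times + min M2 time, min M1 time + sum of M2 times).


LB1 = sum(M1 times) + min(M2 times) = 28 + 1 = 29
LB2 = min(M1 times) + sum(M2 times) = 5 + 22 = 27
Lower bound = max(LB1, LB2) = max(29, 27) = 29

29


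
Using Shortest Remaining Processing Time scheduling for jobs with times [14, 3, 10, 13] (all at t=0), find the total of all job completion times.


Since all jobs arrive at t=0, SRPT equals SPT ordering.
SPT order: [3, 10, 13, 14]
Completion times:
  Job 1: p=3, C=3
  Job 2: p=10, C=13
  Job 3: p=13, C=26
  Job 4: p=14, C=40
Total completion time = 3 + 13 + 26 + 40 = 82

82


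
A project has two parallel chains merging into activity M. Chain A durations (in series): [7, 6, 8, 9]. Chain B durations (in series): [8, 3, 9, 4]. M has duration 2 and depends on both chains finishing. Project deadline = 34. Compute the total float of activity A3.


Forward pass: ES(A3) = sum of predecessors on chain A = 13
EF = ES + duration = 13 + 8 = 21
Backward pass: LF(M) = deadline = 34; LS(M) = 34 - 2 = 32
LF(A3) = LS(M) - sum(successors on chain A) = 32 - 9 = 23
LS = LF - duration = 23 - 8 = 15
Total float = LS - ES = 15 - 13 = 2

2


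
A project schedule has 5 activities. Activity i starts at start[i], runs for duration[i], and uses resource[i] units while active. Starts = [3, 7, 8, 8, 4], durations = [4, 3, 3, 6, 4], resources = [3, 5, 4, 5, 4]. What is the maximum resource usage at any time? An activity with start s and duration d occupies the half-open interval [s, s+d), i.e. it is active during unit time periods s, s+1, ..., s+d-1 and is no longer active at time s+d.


Each activity i is active on [start_i, start_i + duration_i).
Compute total resource usage per time slot:
  t=0: active resources = [], total = 0
  t=1: active resources = [], total = 0
  t=2: active resources = [], total = 0
  t=3: active resources = [3], total = 3
  t=4: active resources = [3, 4], total = 7
  t=5: active resources = [3, 4], total = 7
  t=6: active resources = [3, 4], total = 7
  t=7: active resources = [5, 4], total = 9
  t=8: active resources = [5, 4, 5], total = 14
  t=9: active resources = [5, 4, 5], total = 14
  t=10: active resources = [4, 5], total = 9
  t=11: active resources = [5], total = 5
  t=12: active resources = [5], total = 5
  t=13: active resources = [5], total = 5
Peak resource demand = 14

14


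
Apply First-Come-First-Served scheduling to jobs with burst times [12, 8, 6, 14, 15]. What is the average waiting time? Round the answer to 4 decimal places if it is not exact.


FCFS order (as given): [12, 8, 6, 14, 15]
Waiting times:
  Job 1: wait = 0
  Job 2: wait = 12
  Job 3: wait = 20
  Job 4: wait = 26
  Job 5: wait = 40
Sum of waiting times = 98
Average waiting time = 98/5 = 19.6

19.6


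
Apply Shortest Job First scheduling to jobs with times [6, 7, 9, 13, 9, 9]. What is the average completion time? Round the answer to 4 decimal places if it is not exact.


SJF order (ascending): [6, 7, 9, 9, 9, 13]
Completion times:
  Job 1: burst=6, C=6
  Job 2: burst=7, C=13
  Job 3: burst=9, C=22
  Job 4: burst=9, C=31
  Job 5: burst=9, C=40
  Job 6: burst=13, C=53
Average completion = 165/6 = 27.5

27.5


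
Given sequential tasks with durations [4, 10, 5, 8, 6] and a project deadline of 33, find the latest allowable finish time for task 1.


LF(activity 1) = deadline - sum of successor durations
Successors: activities 2 through 5 with durations [10, 5, 8, 6]
Sum of successor durations = 29
LF = 33 - 29 = 4

4


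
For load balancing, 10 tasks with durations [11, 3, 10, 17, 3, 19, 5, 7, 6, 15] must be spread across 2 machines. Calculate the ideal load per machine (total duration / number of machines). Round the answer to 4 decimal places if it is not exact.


Total processing time = 11 + 3 + 10 + 17 + 3 + 19 + 5 + 7 + 6 + 15 = 96
Number of machines = 2
Ideal balanced load = 96 / 2 = 48.0

48.0


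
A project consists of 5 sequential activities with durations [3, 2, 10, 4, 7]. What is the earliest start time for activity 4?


Activity 4 starts after activities 1 through 3 complete.
Predecessor durations: [3, 2, 10]
ES = 3 + 2 + 10 = 15

15


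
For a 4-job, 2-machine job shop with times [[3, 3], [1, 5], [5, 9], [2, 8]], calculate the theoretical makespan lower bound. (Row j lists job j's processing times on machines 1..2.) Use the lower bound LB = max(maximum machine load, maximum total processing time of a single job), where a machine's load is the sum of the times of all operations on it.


Machine loads:
  Machine 1: 3 + 1 + 5 + 2 = 11
  Machine 2: 3 + 5 + 9 + 8 = 25
Max machine load = 25
Job totals:
  Job 1: 6
  Job 2: 6
  Job 3: 14
  Job 4: 10
Max job total = 14
Lower bound = max(25, 14) = 25

25


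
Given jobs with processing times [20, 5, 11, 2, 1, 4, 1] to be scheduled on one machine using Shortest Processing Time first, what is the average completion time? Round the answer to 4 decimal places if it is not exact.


Sort jobs by processing time (SPT order): [1, 1, 2, 4, 5, 11, 20]
Compute completion times sequentially:
  Job 1: processing = 1, completes at 1
  Job 2: processing = 1, completes at 2
  Job 3: processing = 2, completes at 4
  Job 4: processing = 4, completes at 8
  Job 5: processing = 5, completes at 13
  Job 6: processing = 11, completes at 24
  Job 7: processing = 20, completes at 44
Sum of completion times = 96
Average completion time = 96/7 = 13.7143

13.7143


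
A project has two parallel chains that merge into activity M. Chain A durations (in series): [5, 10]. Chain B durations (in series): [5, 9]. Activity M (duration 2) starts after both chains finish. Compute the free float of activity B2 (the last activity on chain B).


ES(B2) = sum of predecessors on chain B = 5
EF(B2) = ES + duration = 5 + 9 = 14
Successor of B2 is M. ES(M) = max(sum(A), sum(B)) = max(15, 14) = 15
Free float = ES(successor) - EF(current) = 15 - 14 = 1

1


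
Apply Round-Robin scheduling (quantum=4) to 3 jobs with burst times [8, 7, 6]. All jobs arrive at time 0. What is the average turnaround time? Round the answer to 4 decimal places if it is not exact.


Time quantum = 4
Execution trace:
  J1 runs 4 units, time = 4
  J2 runs 4 units, time = 8
  J3 runs 4 units, time = 12
  J1 runs 4 units, time = 16
  J2 runs 3 units, time = 19
  J3 runs 2 units, time = 21
Finish times: [16, 19, 21]
Average turnaround = 56/3 = 18.6667

18.6667


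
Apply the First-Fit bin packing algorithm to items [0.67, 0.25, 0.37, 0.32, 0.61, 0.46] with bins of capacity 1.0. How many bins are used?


Place items sequentially using First-Fit:
  Item 0.67 -> new Bin 1
  Item 0.25 -> Bin 1 (now 0.92)
  Item 0.37 -> new Bin 2
  Item 0.32 -> Bin 2 (now 0.69)
  Item 0.61 -> new Bin 3
  Item 0.46 -> new Bin 4
Total bins used = 4

4


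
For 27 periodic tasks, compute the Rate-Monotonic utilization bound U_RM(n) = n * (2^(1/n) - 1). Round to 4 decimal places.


Compute 2^(1/27) = 1.0260044847
Subtract 1: 1.0260044847 - 1 = 0.0260044847
Multiply by n: 27 * 0.0260044847 = 0.7021210869
Round to 4 dp: 0.7021

0.7021


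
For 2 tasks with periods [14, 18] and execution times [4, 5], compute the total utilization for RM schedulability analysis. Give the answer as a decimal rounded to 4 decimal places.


Compute individual utilizations (exact fractions):
  Task 1: C/T = 4/14 = 2/7 (approx. 0.2857)
  Task 2: C/T = 5/18 (approx. 0.2778)
Total utilization U = 2/7 + 5/18 = 71/126
Rounded to 4 decimal places: U = 0.5635
RM (Liu & Layland) bound for 2 tasks = 0.828427; compare with U = 71/126 (approx. 0.563492)
U <= bound, so schedulable by RM sufficient condition.

0.5635


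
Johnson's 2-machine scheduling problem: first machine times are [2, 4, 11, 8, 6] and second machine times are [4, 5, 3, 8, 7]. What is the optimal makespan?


Apply Johnson's rule:
  Group 1 (a <= b): [(1, 2, 4), (2, 4, 5), (5, 6, 7), (4, 8, 8)]
  Group 2 (a > b): [(3, 11, 3)]
Optimal job order: [1, 2, 5, 4, 3]
Schedule:
  Job 1: M1 done at 2, M2 done at 6
  Job 2: M1 done at 6, M2 done at 11
  Job 5: M1 done at 12, M2 done at 19
  Job 4: M1 done at 20, M2 done at 28
  Job 3: M1 done at 31, M2 done at 34
Makespan = 34

34


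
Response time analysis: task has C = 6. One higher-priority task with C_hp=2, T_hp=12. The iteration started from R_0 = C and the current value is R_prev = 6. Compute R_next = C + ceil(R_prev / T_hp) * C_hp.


R_next = C + ceil(R_prev / T_hp) * C_hp
ceil(6 / 12) = ceil(0.5) = 1
Interference = 1 * 2 = 2
R_next = 6 + 2 = 8

8


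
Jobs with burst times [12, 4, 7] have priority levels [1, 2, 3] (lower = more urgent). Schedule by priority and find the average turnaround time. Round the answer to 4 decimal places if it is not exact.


Sort by priority (ascending = highest first):
Order: [(1, 12), (2, 4), (3, 7)]
Completion times:
  Priority 1, burst=12, C=12
  Priority 2, burst=4, C=16
  Priority 3, burst=7, C=23
Average turnaround = 51/3 = 17.0

17.0


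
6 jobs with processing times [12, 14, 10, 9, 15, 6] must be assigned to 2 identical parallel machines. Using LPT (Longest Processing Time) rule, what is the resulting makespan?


Sort jobs in decreasing order (LPT): [15, 14, 12, 10, 9, 6]
Assign each job to the least loaded machine:
  Machine 1: jobs [15, 10, 9], load = 34
  Machine 2: jobs [14, 12, 6], load = 32
Makespan = max load = 34

34


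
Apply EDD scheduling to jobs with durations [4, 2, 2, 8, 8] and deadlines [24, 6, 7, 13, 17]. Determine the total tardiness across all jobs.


Sort by due date (EDD order): [(2, 6), (2, 7), (8, 13), (8, 17), (4, 24)]
Compute completion times and tardiness:
  Job 1: p=2, d=6, C=2, tardiness=max(0,2-6)=0
  Job 2: p=2, d=7, C=4, tardiness=max(0,4-7)=0
  Job 3: p=8, d=13, C=12, tardiness=max(0,12-13)=0
  Job 4: p=8, d=17, C=20, tardiness=max(0,20-17)=3
  Job 5: p=4, d=24, C=24, tardiness=max(0,24-24)=0
Total tardiness = 3

3


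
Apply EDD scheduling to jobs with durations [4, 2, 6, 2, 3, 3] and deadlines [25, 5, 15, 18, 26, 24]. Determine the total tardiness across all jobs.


Sort by due date (EDD order): [(2, 5), (6, 15), (2, 18), (3, 24), (4, 25), (3, 26)]
Compute completion times and tardiness:
  Job 1: p=2, d=5, C=2, tardiness=max(0,2-5)=0
  Job 2: p=6, d=15, C=8, tardiness=max(0,8-15)=0
  Job 3: p=2, d=18, C=10, tardiness=max(0,10-18)=0
  Job 4: p=3, d=24, C=13, tardiness=max(0,13-24)=0
  Job 5: p=4, d=25, C=17, tardiness=max(0,17-25)=0
  Job 6: p=3, d=26, C=20, tardiness=max(0,20-26)=0
Total tardiness = 0

0


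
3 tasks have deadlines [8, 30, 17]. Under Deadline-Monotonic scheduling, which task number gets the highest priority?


Sort tasks by relative deadline (ascending):
  Task 1: deadline = 8
  Task 3: deadline = 17
  Task 2: deadline = 30
Priority order (highest first): [1, 3, 2]
Highest priority task = 1

1


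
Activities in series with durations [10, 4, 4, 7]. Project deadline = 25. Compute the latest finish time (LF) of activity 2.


LF(activity 2) = deadline - sum of successor durations
Successors: activities 3 through 4 with durations [4, 7]
Sum of successor durations = 11
LF = 25 - 11 = 14

14


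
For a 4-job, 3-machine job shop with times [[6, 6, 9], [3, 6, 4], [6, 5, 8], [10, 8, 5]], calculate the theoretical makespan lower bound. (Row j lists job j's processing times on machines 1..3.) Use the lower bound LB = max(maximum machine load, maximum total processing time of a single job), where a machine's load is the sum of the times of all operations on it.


Machine loads:
  Machine 1: 6 + 3 + 6 + 10 = 25
  Machine 2: 6 + 6 + 5 + 8 = 25
  Machine 3: 9 + 4 + 8 + 5 = 26
Max machine load = 26
Job totals:
  Job 1: 21
  Job 2: 13
  Job 3: 19
  Job 4: 23
Max job total = 23
Lower bound = max(26, 23) = 26

26


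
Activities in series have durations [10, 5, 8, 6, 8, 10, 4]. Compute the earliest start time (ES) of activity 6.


Activity 6 starts after activities 1 through 5 complete.
Predecessor durations: [10, 5, 8, 6, 8]
ES = 10 + 5 + 8 + 6 + 8 = 37

37


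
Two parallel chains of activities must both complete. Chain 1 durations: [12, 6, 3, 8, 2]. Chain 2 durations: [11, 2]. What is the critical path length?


Path A total = 12 + 6 + 3 + 8 + 2 = 31
Path B total = 11 + 2 = 13
Critical path = longest path = max(31, 13) = 31

31


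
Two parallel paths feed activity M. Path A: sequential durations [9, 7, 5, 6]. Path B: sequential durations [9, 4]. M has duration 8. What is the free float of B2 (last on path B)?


ES(B2) = sum of predecessors on chain B = 9
EF(B2) = ES + duration = 9 + 4 = 13
Successor of B2 is M. ES(M) = max(sum(A), sum(B)) = max(27, 13) = 27
Free float = ES(successor) - EF(current) = 27 - 13 = 14

14


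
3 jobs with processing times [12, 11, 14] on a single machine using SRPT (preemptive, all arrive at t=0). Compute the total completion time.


Since all jobs arrive at t=0, SRPT equals SPT ordering.
SPT order: [11, 12, 14]
Completion times:
  Job 1: p=11, C=11
  Job 2: p=12, C=23
  Job 3: p=14, C=37
Total completion time = 11 + 23 + 37 = 71

71


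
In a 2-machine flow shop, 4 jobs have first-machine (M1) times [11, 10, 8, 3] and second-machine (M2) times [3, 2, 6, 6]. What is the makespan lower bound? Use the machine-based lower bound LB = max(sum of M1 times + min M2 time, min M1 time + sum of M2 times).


LB1 = sum(M1 times) + min(M2 times) = 32 + 2 = 34
LB2 = min(M1 times) + sum(M2 times) = 3 + 17 = 20
Lower bound = max(LB1, LB2) = max(34, 20) = 34

34


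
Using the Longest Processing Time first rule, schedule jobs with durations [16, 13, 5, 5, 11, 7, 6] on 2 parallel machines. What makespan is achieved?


Sort jobs in decreasing order (LPT): [16, 13, 11, 7, 6, 5, 5]
Assign each job to the least loaded machine:
  Machine 1: jobs [16, 7, 6, 5], load = 34
  Machine 2: jobs [13, 11, 5], load = 29
Makespan = max load = 34

34


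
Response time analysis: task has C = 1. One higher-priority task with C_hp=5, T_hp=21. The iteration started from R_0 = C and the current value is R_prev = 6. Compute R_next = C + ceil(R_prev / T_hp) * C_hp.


R_next = C + ceil(R_prev / T_hp) * C_hp
ceil(6 / 21) = ceil(0.2857) = 1
Interference = 1 * 5 = 5
R_next = 1 + 5 = 6
R_next = R_prev, so the iteration has converged (response time = 6).

6


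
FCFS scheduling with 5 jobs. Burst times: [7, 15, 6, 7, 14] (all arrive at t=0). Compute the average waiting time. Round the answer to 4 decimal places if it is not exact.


FCFS order (as given): [7, 15, 6, 7, 14]
Waiting times:
  Job 1: wait = 0
  Job 2: wait = 7
  Job 3: wait = 22
  Job 4: wait = 28
  Job 5: wait = 35
Sum of waiting times = 92
Average waiting time = 92/5 = 18.4

18.4


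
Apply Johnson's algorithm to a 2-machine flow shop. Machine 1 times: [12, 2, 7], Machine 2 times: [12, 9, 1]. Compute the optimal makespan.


Apply Johnson's rule:
  Group 1 (a <= b): [(2, 2, 9), (1, 12, 12)]
  Group 2 (a > b): [(3, 7, 1)]
Optimal job order: [2, 1, 3]
Schedule:
  Job 2: M1 done at 2, M2 done at 11
  Job 1: M1 done at 14, M2 done at 26
  Job 3: M1 done at 21, M2 done at 27
Makespan = 27

27


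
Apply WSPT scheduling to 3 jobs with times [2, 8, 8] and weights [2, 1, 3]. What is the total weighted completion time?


Compute p/w ratios and sort ascending (WSPT): [(2, 2), (8, 3), (8, 1)]
Compute weighted completion times:
  Job (p=2,w=2): C=2, w*C=2*2=4
  Job (p=8,w=3): C=10, w*C=3*10=30
  Job (p=8,w=1): C=18, w*C=1*18=18
Total weighted completion time = 52

52


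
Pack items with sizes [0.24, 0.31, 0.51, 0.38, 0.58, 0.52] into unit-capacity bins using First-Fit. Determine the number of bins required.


Place items sequentially using First-Fit:
  Item 0.24 -> new Bin 1
  Item 0.31 -> Bin 1 (now 0.55)
  Item 0.51 -> new Bin 2
  Item 0.38 -> Bin 1 (now 0.93)
  Item 0.58 -> new Bin 3
  Item 0.52 -> new Bin 4
Total bins used = 4

4


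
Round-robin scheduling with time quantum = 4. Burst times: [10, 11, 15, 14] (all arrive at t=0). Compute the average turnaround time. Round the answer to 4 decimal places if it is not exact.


Time quantum = 4
Execution trace:
  J1 runs 4 units, time = 4
  J2 runs 4 units, time = 8
  J3 runs 4 units, time = 12
  J4 runs 4 units, time = 16
  J1 runs 4 units, time = 20
  J2 runs 4 units, time = 24
  J3 runs 4 units, time = 28
  J4 runs 4 units, time = 32
  J1 runs 2 units, time = 34
  J2 runs 3 units, time = 37
  J3 runs 4 units, time = 41
  J4 runs 4 units, time = 45
  J3 runs 3 units, time = 48
  J4 runs 2 units, time = 50
Finish times: [34, 37, 48, 50]
Average turnaround = 169/4 = 42.25

42.25


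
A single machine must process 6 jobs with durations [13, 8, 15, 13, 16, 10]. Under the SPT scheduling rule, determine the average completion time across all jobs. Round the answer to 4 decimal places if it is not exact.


Sort jobs by processing time (SPT order): [8, 10, 13, 13, 15, 16]
Compute completion times sequentially:
  Job 1: processing = 8, completes at 8
  Job 2: processing = 10, completes at 18
  Job 3: processing = 13, completes at 31
  Job 4: processing = 13, completes at 44
  Job 5: processing = 15, completes at 59
  Job 6: processing = 16, completes at 75
Sum of completion times = 235
Average completion time = 235/6 = 39.1667

39.1667


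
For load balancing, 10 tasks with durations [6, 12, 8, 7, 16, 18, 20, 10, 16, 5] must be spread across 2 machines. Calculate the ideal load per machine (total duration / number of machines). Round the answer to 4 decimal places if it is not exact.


Total processing time = 6 + 12 + 8 + 7 + 16 + 18 + 20 + 10 + 16 + 5 = 118
Number of machines = 2
Ideal balanced load = 118 / 2 = 59.0

59.0


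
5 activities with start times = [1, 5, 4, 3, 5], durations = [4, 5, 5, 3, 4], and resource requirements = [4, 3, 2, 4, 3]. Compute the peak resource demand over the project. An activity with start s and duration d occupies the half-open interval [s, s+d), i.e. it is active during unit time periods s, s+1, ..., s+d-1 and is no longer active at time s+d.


Each activity i is active on [start_i, start_i + duration_i).
Compute total resource usage per time slot:
  t=0: active resources = [], total = 0
  t=1: active resources = [4], total = 4
  t=2: active resources = [4], total = 4
  t=3: active resources = [4, 4], total = 8
  t=4: active resources = [4, 2, 4], total = 10
  t=5: active resources = [3, 2, 4, 3], total = 12
  t=6: active resources = [3, 2, 3], total = 8
  t=7: active resources = [3, 2, 3], total = 8
  t=8: active resources = [3, 2, 3], total = 8
  t=9: active resources = [3], total = 3
Peak resource demand = 12

12


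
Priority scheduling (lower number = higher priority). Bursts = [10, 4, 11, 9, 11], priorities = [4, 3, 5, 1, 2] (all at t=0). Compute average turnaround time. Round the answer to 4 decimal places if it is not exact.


Sort by priority (ascending = highest first):
Order: [(1, 9), (2, 11), (3, 4), (4, 10), (5, 11)]
Completion times:
  Priority 1, burst=9, C=9
  Priority 2, burst=11, C=20
  Priority 3, burst=4, C=24
  Priority 4, burst=10, C=34
  Priority 5, burst=11, C=45
Average turnaround = 132/5 = 26.4

26.4


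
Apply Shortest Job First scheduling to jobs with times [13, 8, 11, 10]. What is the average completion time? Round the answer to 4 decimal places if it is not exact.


SJF order (ascending): [8, 10, 11, 13]
Completion times:
  Job 1: burst=8, C=8
  Job 2: burst=10, C=18
  Job 3: burst=11, C=29
  Job 4: burst=13, C=42
Average completion = 97/4 = 24.25

24.25


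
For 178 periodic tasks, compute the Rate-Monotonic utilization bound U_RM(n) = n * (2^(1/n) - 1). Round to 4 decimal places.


Compute 2^(1/178) = 1.0039016771
Subtract 1: 1.0039016771 - 1 = 0.0039016771
Multiply by n: 178 * 0.0039016771 = 0.6944985238
Round to 4 dp: 0.6945

0.6945


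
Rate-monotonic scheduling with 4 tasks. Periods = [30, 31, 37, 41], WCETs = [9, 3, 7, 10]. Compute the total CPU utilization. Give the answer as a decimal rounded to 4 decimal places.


Compute individual utilizations (exact fractions):
  Task 1: C/T = 9/30 = 3/10 (approx. 0.3)
  Task 2: C/T = 3/31 (approx. 0.0968)
  Task 3: C/T = 7/37 (approx. 0.1892)
  Task 4: C/T = 10/41 (approx. 0.2439)
Total utilization U = 3/10 + 3/31 + 7/37 + 10/41 = 390261/470270
Rounded to 4 decimal places: U = 0.8299
RM (Liu & Layland) bound for 4 tasks = 0.756828; compare with U = 390261/470270 (approx. 0.829866)
bound < U <= 1, so the RM sufficient condition is not met (inconclusive; an exact test such as response-time analysis is needed).

0.8299


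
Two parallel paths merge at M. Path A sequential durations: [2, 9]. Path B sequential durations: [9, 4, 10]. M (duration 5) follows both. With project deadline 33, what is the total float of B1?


Forward pass: ES(B1) = sum of predecessors on chain B = 0
EF = ES + duration = 0 + 9 = 9
Backward pass: LF(M) = deadline = 33; LS(M) = 33 - 5 = 28
LF(B1) = LS(M) - sum(successors on chain B) = 28 - 14 = 14
LS = LF - duration = 14 - 9 = 5
Total float = LS - ES = 5 - 0 = 5

5


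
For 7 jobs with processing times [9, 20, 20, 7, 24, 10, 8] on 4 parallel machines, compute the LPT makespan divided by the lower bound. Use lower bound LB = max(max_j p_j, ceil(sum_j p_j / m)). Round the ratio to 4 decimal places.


LPT order: [24, 20, 20, 10, 9, 8, 7]
Machine loads after assignment: [24, 27, 20, 27]
LPT makespan = 27
Lower bound = max(max_job, ceil(total/4)) = max(24, 25) = 25
Ratio = 27 / 25 = 1.08

1.08


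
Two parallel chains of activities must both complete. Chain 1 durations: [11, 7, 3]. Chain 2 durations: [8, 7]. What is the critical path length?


Path A total = 11 + 7 + 3 = 21
Path B total = 8 + 7 = 15
Critical path = longest path = max(21, 15) = 21

21


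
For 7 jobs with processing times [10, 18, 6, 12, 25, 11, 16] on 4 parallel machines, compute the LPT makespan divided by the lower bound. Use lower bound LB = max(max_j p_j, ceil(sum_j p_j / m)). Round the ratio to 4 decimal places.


LPT order: [25, 18, 16, 12, 11, 10, 6]
Machine loads after assignment: [25, 24, 26, 23]
LPT makespan = 26
Lower bound = max(max_job, ceil(total/4)) = max(25, 25) = 25
Ratio = 26 / 25 = 1.04

1.04


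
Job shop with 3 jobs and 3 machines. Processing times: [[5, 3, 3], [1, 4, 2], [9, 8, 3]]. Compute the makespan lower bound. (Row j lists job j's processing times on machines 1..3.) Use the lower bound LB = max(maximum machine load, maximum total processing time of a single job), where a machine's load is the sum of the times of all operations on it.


Machine loads:
  Machine 1: 5 + 1 + 9 = 15
  Machine 2: 3 + 4 + 8 = 15
  Machine 3: 3 + 2 + 3 = 8
Max machine load = 15
Job totals:
  Job 1: 11
  Job 2: 7
  Job 3: 20
Max job total = 20
Lower bound = max(15, 20) = 20

20


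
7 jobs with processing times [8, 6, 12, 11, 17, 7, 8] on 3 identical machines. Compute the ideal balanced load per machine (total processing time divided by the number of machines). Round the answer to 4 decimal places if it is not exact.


Total processing time = 8 + 6 + 12 + 11 + 17 + 7 + 8 = 69
Number of machines = 3
Ideal balanced load = 69 / 3 = 23.0

23.0
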